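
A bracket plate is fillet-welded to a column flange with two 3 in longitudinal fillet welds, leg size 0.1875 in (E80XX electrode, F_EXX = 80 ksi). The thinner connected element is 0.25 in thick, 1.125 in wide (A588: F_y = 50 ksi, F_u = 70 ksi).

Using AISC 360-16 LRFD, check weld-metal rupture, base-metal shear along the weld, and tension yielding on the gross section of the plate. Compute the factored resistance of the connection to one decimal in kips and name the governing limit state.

Weld metal: throat = 0.707×0.1875 = 0.13256 in, L = 2×3 = 6 in. φR_n = 0.75 × 0.6 × 80 × 0.13256 × 6 = 28.6 kips.
Base metal shear (0.25 in plate): yield φR_n = 1.0×0.6×50×0.25×6 = 45.0 kips; rupture φR_n = 0.75×0.6×70×0.25×6 = 47.3 kips; take 45.0 kips (yield).
Tension yield (gross): A_g = 1.125×0.25 = 0.28125 in². φR_n = 0.90 × 50 × 0.28125 = 12.7 kips.
Governing: min(28.6, 45.0, 12.7) = 12.7 kips → gross-section yield.

12.7 kips (gross-section yield governs)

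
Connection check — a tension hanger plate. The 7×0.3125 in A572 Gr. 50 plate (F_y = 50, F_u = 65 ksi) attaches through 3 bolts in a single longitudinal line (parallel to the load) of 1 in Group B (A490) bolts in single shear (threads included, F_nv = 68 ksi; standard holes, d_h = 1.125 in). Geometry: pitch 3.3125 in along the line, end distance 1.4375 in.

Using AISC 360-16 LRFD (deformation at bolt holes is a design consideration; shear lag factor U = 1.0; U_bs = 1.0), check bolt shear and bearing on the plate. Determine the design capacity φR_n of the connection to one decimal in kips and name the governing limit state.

Bolt shear: A_b = π(1)²/4 = 0.7854 in². φR_n = 0.75 × 68 × 0.7854 × 3 × 1 = 120.2 kips.
Bearing (0.3125 in plate, F_u = 65 ksi): end bolts L_c = 1.4375 − 1.125/2 = 0.875, R_n = min(1.2×0.875×0.3125×65, 2.4×1×0.3125×65) = 21.328 kips/bolt; interior L_c = 3.3125 − 1.125 = 2.1875, R_n = 48.75 kips/bolt. φR_n = 0.75 × (1×21.328 + 2×48.75) = 89.1 kips.
Governing: min(120.2, 89.1) = 89.1 kips → bearing.

89.1 kips (bearing governs)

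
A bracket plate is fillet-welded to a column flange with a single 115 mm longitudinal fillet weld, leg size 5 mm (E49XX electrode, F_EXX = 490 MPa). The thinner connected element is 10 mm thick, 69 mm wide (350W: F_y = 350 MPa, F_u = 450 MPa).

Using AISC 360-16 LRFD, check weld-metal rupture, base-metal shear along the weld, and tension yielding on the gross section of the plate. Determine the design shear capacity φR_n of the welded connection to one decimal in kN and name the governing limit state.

89.6 kN (weld metal governs)

Weld metal: throat = 0.707×5 = 3.535 mm, L = 115 mm. φR_n = 0.75 × 0.6 × 490 × 3.535 × 115 = 89.6 kN.
Base metal shear (10 mm plate): yield φR_n = 1.0×0.6×350×10×115 = 241.5 kN; rupture φR_n = 0.75×0.6×450×10×115 = 232.9 kN; take 232.9 kN (rupture).
Tension yield (gross): A_g = 69×10 = 690 mm². φR_n = 0.90 × 350 × 690 = 217.4 kN.
Governing: min(89.6, 232.9, 217.4) = 89.6 kN → weld metal.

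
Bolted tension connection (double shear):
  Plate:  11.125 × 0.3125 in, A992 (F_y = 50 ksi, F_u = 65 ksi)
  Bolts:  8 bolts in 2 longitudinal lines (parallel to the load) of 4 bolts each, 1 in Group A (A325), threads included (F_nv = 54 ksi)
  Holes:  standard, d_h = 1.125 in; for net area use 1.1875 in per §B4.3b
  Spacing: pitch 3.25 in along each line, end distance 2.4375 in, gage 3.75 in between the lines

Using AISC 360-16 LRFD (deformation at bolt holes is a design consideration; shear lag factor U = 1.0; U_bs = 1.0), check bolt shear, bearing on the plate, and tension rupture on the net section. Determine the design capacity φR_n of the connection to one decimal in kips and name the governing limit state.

133.3 kips (net-section rupture governs)

Bolt shear: A_b = π(1)²/4 = 0.7854 in². φR_n = 0.75 × 54 × 0.7854 × 8 × 2 = 508.9 kips.
Bearing (0.3125 in plate, F_u = 65 ksi): end bolts L_c = 2.4375 − 1.125/2 = 1.875, R_n = min(1.2×1.875×0.3125×65, 2.4×1×0.3125×65) = 45.703 kips/bolt; interior L_c = 3.25 − 1.125 = 2.125, R_n = 48.75 kips/bolt. φR_n = 0.75 × (2×45.703 + 6×48.75) = 287.9 kips.
Tension rupture (net): A_n = (11.125 − 2×1.1875)×0.3125 = 2.7344 in² (U = 1.0, A_e = A_n). φR_n = 0.75 × 65 × 2.7344 = 133.3 kips.
Governing: min(508.9, 287.9, 133.3) = 133.3 kips → net-section rupture.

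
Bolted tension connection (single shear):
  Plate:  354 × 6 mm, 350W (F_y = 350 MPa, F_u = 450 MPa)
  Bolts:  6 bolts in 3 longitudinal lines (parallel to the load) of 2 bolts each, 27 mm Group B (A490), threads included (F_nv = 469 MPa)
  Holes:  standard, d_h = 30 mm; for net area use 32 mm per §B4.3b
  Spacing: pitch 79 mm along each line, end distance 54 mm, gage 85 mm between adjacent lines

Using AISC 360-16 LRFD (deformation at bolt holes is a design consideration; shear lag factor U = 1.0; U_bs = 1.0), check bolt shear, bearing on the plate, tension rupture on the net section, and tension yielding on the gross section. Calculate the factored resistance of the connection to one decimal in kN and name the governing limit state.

522.5 kN (net-section rupture governs)

Bolt shear: A_b = π(27)²/4 = 572.56 mm². φR_n = 0.75 × 469 × 572.56 × 6 × 1 = 1208.4 kN.
Bearing (6 mm plate, F_u = 450 MPa): end bolts L_c = 54 − 30/2 = 39, R_n = min(1.2×39×6×450, 2.4×27×6×450) = 126.36 kN/bolt; interior L_c = 79 − 30 = 49, R_n = 158.76 kN/bolt. φR_n = 0.75 × (3×126.36 + 3×158.76) = 641.5 kN.
Tension rupture (net): A_n = (354 − 3×32)×6 = 1548 mm² (U = 1.0, A_e = A_n). φR_n = 0.75 × 450 × 1548 = 522.5 kN.
Tension yield (gross): A_g = 354×6 = 2124 mm². φR_n = 0.90 × 350 × 2124 = 669.1 kN.
Governing: min(1208.4, 641.5, 522.5, 669.1) = 522.5 kN → net-section rupture.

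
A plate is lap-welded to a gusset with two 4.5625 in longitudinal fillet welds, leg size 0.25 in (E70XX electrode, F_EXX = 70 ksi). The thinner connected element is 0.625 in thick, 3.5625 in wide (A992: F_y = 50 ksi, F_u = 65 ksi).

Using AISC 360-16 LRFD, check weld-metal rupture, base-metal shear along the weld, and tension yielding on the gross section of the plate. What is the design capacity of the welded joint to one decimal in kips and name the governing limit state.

Weld metal: throat = 0.707×0.25 = 0.17675 in, L = 2×4.5625 = 9.125 in. φR_n = 0.75 × 0.6 × 70 × 0.17675 × 9.125 = 50.8 kips.
Base metal shear (0.625 in plate): yield φR_n = 1.0×0.6×50×0.625×9.125 = 171.1 kips; rupture φR_n = 0.75×0.6×65×0.625×9.125 = 166.8 kips; take 166.8 kips (rupture).
Tension yield (gross): A_g = 3.5625×0.625 = 2.2266 in². φR_n = 0.90 × 50 × 2.2266 = 100.2 kips.
Governing: min(50.8, 166.8, 100.2) = 50.8 kips → weld metal.

50.8 kips (weld metal governs)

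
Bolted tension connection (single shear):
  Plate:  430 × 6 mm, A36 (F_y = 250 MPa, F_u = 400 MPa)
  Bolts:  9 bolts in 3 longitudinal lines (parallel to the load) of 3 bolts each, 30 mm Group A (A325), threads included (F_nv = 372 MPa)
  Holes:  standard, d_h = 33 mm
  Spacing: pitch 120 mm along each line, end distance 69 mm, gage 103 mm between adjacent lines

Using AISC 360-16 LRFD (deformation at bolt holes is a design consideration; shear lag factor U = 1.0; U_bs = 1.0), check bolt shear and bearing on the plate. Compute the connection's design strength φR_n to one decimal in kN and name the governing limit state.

Bolt shear: A_b = π(30)²/4 = 706.86 mm². φR_n = 0.75 × 372 × 706.86 × 9 × 1 = 1774.9 kN.
Bearing (6 mm plate, F_u = 400 MPa): end bolts L_c = 69 − 33/2 = 52.5, R_n = min(1.2×52.5×6×400, 2.4×30×6×400) = 151.2 kN/bolt; interior L_c = 120 − 33 = 87, R_n = 172.8 kN/bolt. φR_n = 0.75 × (3×151.2 + 6×172.8) = 1117.8 kN.
Governing: min(1774.9, 1117.8) = 1117.8 kN → bearing.

1117.8 kN (bearing governs)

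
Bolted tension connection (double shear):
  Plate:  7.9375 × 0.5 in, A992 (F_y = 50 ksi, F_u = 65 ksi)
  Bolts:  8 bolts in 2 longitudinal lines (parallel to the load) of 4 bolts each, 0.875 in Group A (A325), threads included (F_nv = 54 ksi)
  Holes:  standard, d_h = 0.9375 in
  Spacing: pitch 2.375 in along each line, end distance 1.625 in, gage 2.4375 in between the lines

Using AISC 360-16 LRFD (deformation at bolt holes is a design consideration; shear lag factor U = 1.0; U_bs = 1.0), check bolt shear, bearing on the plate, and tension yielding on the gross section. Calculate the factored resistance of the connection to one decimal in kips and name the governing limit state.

178.6 kips (gross-section yield governs)

Bolt shear: A_b = π(0.875)²/4 = 0.60132 in². φR_n = 0.75 × 54 × 0.60132 × 8 × 2 = 389.7 kips.
Bearing (0.5 in plate, F_u = 65 ksi): end bolts L_c = 1.625 − 0.9375/2 = 1.15625, R_n = min(1.2×1.15625×0.5×65, 2.4×0.875×0.5×65) = 45.094 kips/bolt; interior L_c = 2.375 − 0.9375 = 1.4375, R_n = 56.063 kips/bolt. φR_n = 0.75 × (2×45.094 + 6×56.063) = 319.9 kips.
Tension yield (gross): A_g = 7.9375×0.5 = 3.9688 in². φR_n = 0.90 × 50 × 3.9688 = 178.6 kips.
Governing: min(389.7, 319.9, 178.6) = 178.6 kips → gross-section yield.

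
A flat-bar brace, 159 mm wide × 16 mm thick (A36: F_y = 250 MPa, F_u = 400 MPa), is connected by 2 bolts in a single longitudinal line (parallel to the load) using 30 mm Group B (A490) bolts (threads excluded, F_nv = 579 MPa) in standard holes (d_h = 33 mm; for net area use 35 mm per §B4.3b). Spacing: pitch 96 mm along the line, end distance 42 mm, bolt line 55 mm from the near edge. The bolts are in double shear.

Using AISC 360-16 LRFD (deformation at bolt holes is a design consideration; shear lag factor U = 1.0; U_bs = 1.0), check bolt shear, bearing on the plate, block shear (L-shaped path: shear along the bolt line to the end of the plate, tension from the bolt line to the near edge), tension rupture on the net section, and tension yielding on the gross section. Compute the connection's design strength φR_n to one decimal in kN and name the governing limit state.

426.2 kN (block shear governs)

Bolt shear: A_b = π(30)²/4 = 706.86 mm². φR_n = 0.75 × 579 × 706.86 × 2 × 2 = 1227.8 kN.
Bearing (16 mm plate, F_u = 400 MPa): end bolts L_c = 42 − 33/2 = 25.5, R_n = min(1.2×25.5×16×400, 2.4×30×16×400) = 195.84 kN/bolt; interior L_c = 96 − 33 = 63, R_n = 460.8 kN/bolt. φR_n = 0.75 × (1×195.84 + 1×460.8) = 492.5 kN.
Block shear: shear path 1×[42+1×96] = 1×138 mm, A_gv = 2208, A_nv = 1×(138 − 1.5×35)×16 = 1368 mm²; tension to near edge: (55 − 0.5×35)×16 = 600 mm². R_n = min(0.6×400×1368, 0.6×250×2208) + 1.0×400×600 = min(328.32, 331.2) + 240 = 568.32 kN. φR_n = 0.75 × 568.32 = 426.2 kN.
Tension rupture (net): A_n = (159 − 1×35)×16 = 1984 mm² (U = 1.0, A_e = A_n). φR_n = 0.75 × 400 × 1984 = 595.2 kN.
Tension yield (gross): A_g = 159×16 = 2544 mm². φR_n = 0.90 × 250 × 2544 = 572.4 kN.
Governing: min(1227.8, 492.5, 426.2, 595.2, 572.4) = 426.2 kN → block shear.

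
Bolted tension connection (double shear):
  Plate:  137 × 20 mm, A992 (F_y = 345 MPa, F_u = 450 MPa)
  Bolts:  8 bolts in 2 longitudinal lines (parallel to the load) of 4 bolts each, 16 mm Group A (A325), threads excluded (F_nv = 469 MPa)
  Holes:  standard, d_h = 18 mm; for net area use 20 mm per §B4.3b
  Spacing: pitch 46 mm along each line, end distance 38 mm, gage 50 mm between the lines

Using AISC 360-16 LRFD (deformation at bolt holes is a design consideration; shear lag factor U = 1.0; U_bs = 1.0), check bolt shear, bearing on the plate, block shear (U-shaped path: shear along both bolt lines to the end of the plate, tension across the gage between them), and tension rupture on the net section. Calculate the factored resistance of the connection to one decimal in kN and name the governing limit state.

Bolt shear: A_b = π(16)²/4 = 201.06 mm². φR_n = 0.75 × 469 × 201.06 × 8 × 2 = 1131.6 kN.
Bearing (20 mm plate, F_u = 450 MPa): end bolts L_c = 38 − 18/2 = 29, R_n = min(1.2×29×20×450, 2.4×16×20×450) = 313.2 kN/bolt; interior L_c = 46 − 18 = 28, R_n = 302.4 kN/bolt. φR_n = 0.75 × (2×313.2 + 6×302.4) = 1830.6 kN.
Block shear: shear path 2×[38+3×46] = 2×176 mm, A_gv = 7040, A_nv = 2×(176 − 3.5×20)×20 = 4240 mm²; tension across gage: (50 − 1×20)×20 = 600 mm². R_n = min(0.6×450×4240, 0.6×345×7040) + 1.0×450×600 = min(1144.8, 1457.3) + 270 = 1414.8 kN. φR_n = 0.75 × 1414.8 = 1061.1 kN.
Tension rupture (net): A_n = (137 − 2×20)×20 = 1940 mm² (U = 1.0, A_e = A_n). φR_n = 0.75 × 450 × 1940 = 654.8 kN.
Governing: min(1131.6, 1830.6, 1061.1, 654.8) = 654.8 kN → net-section rupture.

654.8 kN (net-section rupture governs)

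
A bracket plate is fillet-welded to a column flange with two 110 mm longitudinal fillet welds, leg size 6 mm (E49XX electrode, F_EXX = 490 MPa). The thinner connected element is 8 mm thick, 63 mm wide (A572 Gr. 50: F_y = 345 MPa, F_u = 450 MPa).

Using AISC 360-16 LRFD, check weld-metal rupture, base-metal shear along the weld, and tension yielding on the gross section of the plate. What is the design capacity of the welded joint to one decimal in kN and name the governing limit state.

156.5 kN (gross-section yield governs)

Weld metal: throat = 0.707×6 = 4.242 mm, L = 2×110 = 220 mm. φR_n = 0.75 × 0.6 × 490 × 4.242 × 220 = 205.8 kN.
Base metal shear (8 mm plate): yield φR_n = 1.0×0.6×345×8×220 = 364.3 kN; rupture φR_n = 0.75×0.6×450×8×220 = 356.4 kN; take 356.4 kN (rupture).
Tension yield (gross): A_g = 63×8 = 504 mm². φR_n = 0.90 × 345 × 504 = 156.5 kN.
Governing: min(205.8, 356.4, 156.5) = 156.5 kN → gross-section yield.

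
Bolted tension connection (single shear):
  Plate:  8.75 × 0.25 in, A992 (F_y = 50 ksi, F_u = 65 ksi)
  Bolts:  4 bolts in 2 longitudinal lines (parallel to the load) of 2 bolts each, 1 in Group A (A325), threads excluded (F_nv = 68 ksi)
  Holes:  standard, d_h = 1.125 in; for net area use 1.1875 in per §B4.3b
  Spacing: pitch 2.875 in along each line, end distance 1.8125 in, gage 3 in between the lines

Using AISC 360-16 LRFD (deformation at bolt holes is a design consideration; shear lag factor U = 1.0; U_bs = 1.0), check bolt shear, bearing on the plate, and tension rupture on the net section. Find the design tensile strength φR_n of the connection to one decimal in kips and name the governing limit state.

77.7 kips (net-section rupture governs)

Bolt shear: A_b = π(1)²/4 = 0.7854 in². φR_n = 0.75 × 68 × 0.7854 × 4 × 1 = 160.2 kips.
Bearing (0.25 in plate, F_u = 65 ksi): end bolts L_c = 1.8125 − 1.125/2 = 1.25, R_n = min(1.2×1.25×0.25×65, 2.4×1×0.25×65) = 24.375 kips/bolt; interior L_c = 2.875 − 1.125 = 1.75, R_n = 34.125 kips/bolt. φR_n = 0.75 × (2×24.375 + 2×34.125) = 87.8 kips.
Tension rupture (net): A_n = (8.75 − 2×1.1875)×0.25 = 1.5938 in² (U = 1.0, A_e = A_n). φR_n = 0.75 × 65 × 1.5938 = 77.7 kips.
Governing: min(160.2, 87.8, 77.7) = 77.7 kips → net-section rupture.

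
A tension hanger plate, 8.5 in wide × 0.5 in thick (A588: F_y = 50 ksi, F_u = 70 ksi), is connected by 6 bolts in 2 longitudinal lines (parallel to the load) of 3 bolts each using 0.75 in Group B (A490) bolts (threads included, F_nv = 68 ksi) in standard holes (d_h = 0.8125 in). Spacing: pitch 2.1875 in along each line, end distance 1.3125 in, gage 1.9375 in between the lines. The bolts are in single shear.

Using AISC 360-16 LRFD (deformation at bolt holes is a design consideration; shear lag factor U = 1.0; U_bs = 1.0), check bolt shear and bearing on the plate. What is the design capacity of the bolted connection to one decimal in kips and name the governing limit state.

Bolt shear: A_b = π(0.75)²/4 = 0.44179 in². φR_n = 0.75 × 68 × 0.44179 × 6 × 1 = 135.2 kips.
Bearing (0.5 in plate, F_u = 70 ksi): end bolts L_c = 1.3125 − 0.8125/2 = 0.90625, R_n = min(1.2×0.90625×0.5×70, 2.4×0.75×0.5×70) = 38.063 kips/bolt; interior L_c = 2.1875 − 0.8125 = 1.375, R_n = 57.75 kips/bolt. φR_n = 0.75 × (2×38.063 + 4×57.75) = 230.3 kips.
Governing: min(135.2, 230.3) = 135.2 kips → bolt shear.

135.2 kips (bolt shear governs)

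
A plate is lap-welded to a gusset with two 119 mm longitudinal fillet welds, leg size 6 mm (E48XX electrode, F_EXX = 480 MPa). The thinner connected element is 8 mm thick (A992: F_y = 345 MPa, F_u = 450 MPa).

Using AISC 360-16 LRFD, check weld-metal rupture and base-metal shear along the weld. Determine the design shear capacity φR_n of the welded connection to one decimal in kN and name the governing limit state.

218.1 kN (weld metal governs)

Weld metal: throat = 0.707×6 = 4.242 mm, L = 2×119 = 238 mm. φR_n = 0.75 × 0.6 × 480 × 4.242 × 238 = 218.1 kN.
Base metal shear (8 mm plate): yield φR_n = 1.0×0.6×345×8×238 = 394.1 kN; rupture φR_n = 0.75×0.6×450×8×238 = 385.6 kN; take 385.6 kN (rupture).
Governing: min(218.1, 385.6) = 218.1 kN → weld metal.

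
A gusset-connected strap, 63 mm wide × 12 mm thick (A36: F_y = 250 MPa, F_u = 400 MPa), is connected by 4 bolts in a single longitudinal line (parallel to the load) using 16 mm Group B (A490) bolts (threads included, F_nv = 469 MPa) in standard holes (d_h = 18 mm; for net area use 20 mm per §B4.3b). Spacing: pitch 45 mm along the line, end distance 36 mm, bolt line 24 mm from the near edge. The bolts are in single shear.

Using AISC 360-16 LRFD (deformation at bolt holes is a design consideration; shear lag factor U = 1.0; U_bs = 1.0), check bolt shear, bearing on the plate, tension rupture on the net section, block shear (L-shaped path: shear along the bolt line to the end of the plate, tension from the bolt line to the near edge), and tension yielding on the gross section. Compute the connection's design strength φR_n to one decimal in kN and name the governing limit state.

Bolt shear: A_b = π(16)²/4 = 201.06 mm². φR_n = 0.75 × 469 × 201.06 × 4 × 1 = 282.9 kN.
Bearing (12 mm plate, F_u = 400 MPa): end bolts L_c = 36 − 18/2 = 27, R_n = min(1.2×27×12×400, 2.4×16×12×400) = 155.52 kN/bolt; interior L_c = 45 − 18 = 27, R_n = 155.52 kN/bolt. φR_n = 0.75 × (1×155.52 + 3×155.52) = 466.6 kN.
Tension rupture (net): A_n = (63 − 1×20)×12 = 516 mm² (U = 1.0, A_e = A_n). φR_n = 0.75 × 400 × 516 = 154.8 kN.
Block shear: shear path 1×[36+3×45] = 1×171 mm, A_gv = 2052, A_nv = 1×(171 − 3.5×20)×12 = 1212 mm²; tension to near edge: (24 − 0.5×20)×12 = 168 mm². R_n = min(0.6×400×1212, 0.6×250×2052) + 1.0×400×168 = min(290.88, 307.8) + 67.2 = 358.08 kN. φR_n = 0.75 × 358.08 = 268.6 kN.
Tension yield (gross): A_g = 63×12 = 756 mm². φR_n = 0.90 × 250 × 756 = 170.1 kN.
Governing: min(282.9, 466.6, 154.8, 268.6, 170.1) = 154.8 kN → net-section rupture.

154.8 kN (net-section rupture governs)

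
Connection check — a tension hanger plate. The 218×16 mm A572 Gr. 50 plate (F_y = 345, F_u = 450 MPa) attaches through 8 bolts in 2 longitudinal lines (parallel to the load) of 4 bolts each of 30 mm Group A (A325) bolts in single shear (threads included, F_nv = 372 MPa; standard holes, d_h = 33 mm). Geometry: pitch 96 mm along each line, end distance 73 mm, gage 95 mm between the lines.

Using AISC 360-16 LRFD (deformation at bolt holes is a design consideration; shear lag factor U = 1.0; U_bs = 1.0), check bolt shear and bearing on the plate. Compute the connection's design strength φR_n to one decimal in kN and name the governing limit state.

1577.7 kN (bolt shear governs)

Bolt shear: A_b = π(30)²/4 = 706.86 mm². φR_n = 0.75 × 372 × 706.86 × 8 × 1 = 1577.7 kN.
Bearing (16 mm plate, F_u = 450 MPa): end bolts L_c = 73 − 33/2 = 56.5, R_n = min(1.2×56.5×16×450, 2.4×30×16×450) = 488.16 kN/bolt; interior L_c = 96 − 33 = 63, R_n = 518.4 kN/bolt. φR_n = 0.75 × (2×488.16 + 6×518.4) = 3065.0 kN.
Governing: min(1577.7, 3065.0) = 1577.7 kN → bolt shear.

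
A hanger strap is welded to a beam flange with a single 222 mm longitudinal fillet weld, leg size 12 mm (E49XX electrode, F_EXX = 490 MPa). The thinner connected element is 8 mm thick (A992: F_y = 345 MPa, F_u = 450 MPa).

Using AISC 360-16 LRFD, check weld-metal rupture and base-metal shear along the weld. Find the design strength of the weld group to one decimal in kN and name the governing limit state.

359.6 kN (base-metal shear governs)

Weld metal: throat = 0.707×12 = 8.484 mm, L = 222 mm. φR_n = 0.75 × 0.6 × 490 × 8.484 × 222 = 415.3 kN.
Base metal shear (8 mm plate): yield φR_n = 1.0×0.6×345×8×222 = 367.6 kN; rupture φR_n = 0.75×0.6×450×8×222 = 359.6 kN; take 359.6 kN (rupture).
Governing: min(415.3, 359.6) = 359.6 kN → base-metal shear.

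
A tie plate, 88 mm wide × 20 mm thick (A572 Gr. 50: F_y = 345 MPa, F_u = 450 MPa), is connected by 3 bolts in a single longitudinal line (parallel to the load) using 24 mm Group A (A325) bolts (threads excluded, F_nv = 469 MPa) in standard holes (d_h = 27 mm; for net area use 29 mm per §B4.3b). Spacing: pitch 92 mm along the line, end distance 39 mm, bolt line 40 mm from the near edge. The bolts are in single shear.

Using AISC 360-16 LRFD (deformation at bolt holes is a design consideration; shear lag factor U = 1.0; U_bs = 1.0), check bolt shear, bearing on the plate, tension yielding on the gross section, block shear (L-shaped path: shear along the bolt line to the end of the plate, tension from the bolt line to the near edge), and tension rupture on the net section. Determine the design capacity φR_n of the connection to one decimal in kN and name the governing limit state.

398.3 kN (net-section rupture governs)

Bolt shear: A_b = π(24)²/4 = 452.39 mm². φR_n = 0.75 × 469 × 452.39 × 3 × 1 = 477.4 kN.
Bearing (20 mm plate, F_u = 450 MPa): end bolts L_c = 39 − 27/2 = 25.5, R_n = min(1.2×25.5×20×450, 2.4×24×20×450) = 275.4 kN/bolt; interior L_c = 92 − 27 = 65, R_n = 518.4 kN/bolt. φR_n = 0.75 × (1×275.4 + 2×518.4) = 984.2 kN.
Tension yield (gross): A_g = 88×20 = 1760 mm². φR_n = 0.90 × 345 × 1760 = 546.5 kN.
Block shear: shear path 1×[39+2×92] = 1×223 mm, A_gv = 4460, A_nv = 1×(223 − 2.5×29)×20 = 3010 mm²; tension to near edge: (40 − 0.5×29)×20 = 510 mm². R_n = min(0.6×450×3010, 0.6×345×4460) + 1.0×450×510 = min(812.7, 923.22) + 229.5 = 1042.2 kN. φR_n = 0.75 × 1042.2 = 781.7 kN.
Tension rupture (net): A_n = (88 − 1×29)×20 = 1180 mm² (U = 1.0, A_e = A_n). φR_n = 0.75 × 450 × 1180 = 398.3 kN.
Governing: min(477.4, 984.2, 546.5, 781.7, 398.3) = 398.3 kN → net-section rupture.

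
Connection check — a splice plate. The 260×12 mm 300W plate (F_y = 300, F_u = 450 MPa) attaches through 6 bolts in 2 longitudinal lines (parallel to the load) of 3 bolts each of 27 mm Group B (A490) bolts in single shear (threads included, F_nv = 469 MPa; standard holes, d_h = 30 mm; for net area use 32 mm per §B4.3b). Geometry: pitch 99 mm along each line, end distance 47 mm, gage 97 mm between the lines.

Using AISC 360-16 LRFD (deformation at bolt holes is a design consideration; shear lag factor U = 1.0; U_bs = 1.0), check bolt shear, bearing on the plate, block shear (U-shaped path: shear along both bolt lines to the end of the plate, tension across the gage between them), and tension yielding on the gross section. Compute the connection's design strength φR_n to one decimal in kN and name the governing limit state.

842.4 kN (gross-section yield governs)

Bolt shear: A_b = π(27)²/4 = 572.56 mm². φR_n = 0.75 × 469 × 572.56 × 6 × 1 = 1208.4 kN.
Bearing (12 mm plate, F_u = 450 MPa): end bolts L_c = 47 − 30/2 = 32, R_n = min(1.2×32×12×450, 2.4×27×12×450) = 207.36 kN/bolt; interior L_c = 99 − 30 = 69, R_n = 349.92 kN/bolt. φR_n = 0.75 × (2×207.36 + 4×349.92) = 1360.8 kN.
Block shear: shear path 2×[47+2×99] = 2×245 mm, A_gv = 5880, A_nv = 2×(245 − 2.5×32)×12 = 3960 mm²; tension across gage: (97 − 1×32)×12 = 780 mm². R_n = min(0.6×450×3960, 0.6×300×5880) + 1.0×450×780 = min(1069.2, 1058.4) + 351 = 1409.4 kN. φR_n = 0.75 × 1409.4 = 1057.1 kN.
Tension yield (gross): A_g = 260×12 = 3120 mm². φR_n = 0.90 × 300 × 3120 = 842.4 kN.
Governing: min(1208.4, 1360.8, 1057.1, 842.4) = 842.4 kN → gross-section yield.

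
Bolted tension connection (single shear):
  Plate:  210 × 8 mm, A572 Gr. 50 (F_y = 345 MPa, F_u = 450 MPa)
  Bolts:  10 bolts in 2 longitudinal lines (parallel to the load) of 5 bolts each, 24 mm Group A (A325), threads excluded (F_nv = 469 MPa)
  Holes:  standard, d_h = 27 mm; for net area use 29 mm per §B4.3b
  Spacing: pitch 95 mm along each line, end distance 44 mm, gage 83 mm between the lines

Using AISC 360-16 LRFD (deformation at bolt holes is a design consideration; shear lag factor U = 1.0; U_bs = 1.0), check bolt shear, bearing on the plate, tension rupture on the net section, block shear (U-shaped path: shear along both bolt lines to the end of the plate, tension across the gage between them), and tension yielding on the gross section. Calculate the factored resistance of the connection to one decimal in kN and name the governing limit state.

410.4 kN (net-section rupture governs)

Bolt shear: A_b = π(24)²/4 = 452.39 mm². φR_n = 0.75 × 469 × 452.39 × 10 × 1 = 1591.3 kN.
Bearing (8 mm plate, F_u = 450 MPa): end bolts L_c = 44 − 27/2 = 30.5, R_n = min(1.2×30.5×8×450, 2.4×24×8×450) = 131.76 kN/bolt; interior L_c = 95 − 27 = 68, R_n = 207.36 kN/bolt. φR_n = 0.75 × (2×131.76 + 8×207.36) = 1441.8 kN.
Tension rupture (net): A_n = (210 − 2×29)×8 = 1216 mm² (U = 1.0, A_e = A_n). φR_n = 0.75 × 450 × 1216 = 410.4 kN.
Block shear: shear path 2×[44+4×95] = 2×424 mm, A_gv = 6784, A_nv = 2×(424 − 4.5×29)×8 = 4696 mm²; tension across gage: (83 − 1×29)×8 = 432 mm². R_n = min(0.6×450×4696, 0.6×345×6784) + 1.0×450×432 = min(1267.9, 1404.3) + 194.4 = 1462.3 kN. φR_n = 0.75 × 1462.3 = 1096.7 kN.
Tension yield (gross): A_g = 210×8 = 1680 mm². φR_n = 0.90 × 345 × 1680 = 521.6 kN.
Governing: min(1591.3, 1441.8, 410.4, 1096.7, 521.6) = 410.4 kN → net-section rupture.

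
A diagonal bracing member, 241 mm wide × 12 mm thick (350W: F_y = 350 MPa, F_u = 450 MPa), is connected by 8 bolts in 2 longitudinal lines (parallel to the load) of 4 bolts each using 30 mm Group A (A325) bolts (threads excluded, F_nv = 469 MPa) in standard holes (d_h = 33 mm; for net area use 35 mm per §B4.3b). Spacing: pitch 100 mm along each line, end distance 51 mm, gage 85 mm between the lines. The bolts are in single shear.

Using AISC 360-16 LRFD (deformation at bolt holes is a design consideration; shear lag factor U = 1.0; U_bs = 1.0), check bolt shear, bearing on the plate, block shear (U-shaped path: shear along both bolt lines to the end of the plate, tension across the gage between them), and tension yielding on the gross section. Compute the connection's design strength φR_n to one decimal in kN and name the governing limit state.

Bolt shear: A_b = π(30)²/4 = 706.86 mm². φR_n = 0.75 × 469 × 706.86 × 8 × 1 = 1989.1 kN.
Bearing (12 mm plate, F_u = 450 MPa): end bolts L_c = 51 − 33/2 = 34.5, R_n = min(1.2×34.5×12×450, 2.4×30×12×450) = 223.56 kN/bolt; interior L_c = 100 − 33 = 67, R_n = 388.8 kN/bolt. φR_n = 0.75 × (2×223.56 + 6×388.8) = 2084.9 kN.
Block shear: shear path 2×[51+3×100] = 2×351 mm, A_gv = 8424, A_nv = 2×(351 − 3.5×35)×12 = 5484 mm²; tension across gage: (85 − 1×35)×12 = 600 mm². R_n = min(0.6×450×5484, 0.6×350×8424) + 1.0×450×600 = min(1480.7, 1769) + 270 = 1750.7 kN. φR_n = 0.75 × 1750.7 = 1313.0 kN.
Tension yield (gross): A_g = 241×12 = 2892 mm². φR_n = 0.90 × 350 × 2892 = 911.0 kN.
Governing: min(1989.1, 2084.9, 1313.0, 911.0) = 911.0 kN → gross-section yield.

911.0 kN (gross-section yield governs)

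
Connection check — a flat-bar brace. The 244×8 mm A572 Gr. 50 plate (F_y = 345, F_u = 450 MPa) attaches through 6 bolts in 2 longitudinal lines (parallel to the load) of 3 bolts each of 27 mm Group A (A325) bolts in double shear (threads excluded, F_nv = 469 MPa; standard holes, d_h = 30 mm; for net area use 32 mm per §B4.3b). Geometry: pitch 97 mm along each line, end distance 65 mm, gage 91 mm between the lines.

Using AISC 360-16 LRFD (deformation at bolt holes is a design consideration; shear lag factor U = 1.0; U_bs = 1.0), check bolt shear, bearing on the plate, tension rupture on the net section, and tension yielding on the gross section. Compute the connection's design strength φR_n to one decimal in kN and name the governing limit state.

Bolt shear: A_b = π(27)²/4 = 572.56 mm². φR_n = 0.75 × 469 × 572.56 × 6 × 2 = 2416.8 kN.
Bearing (8 mm plate, F_u = 450 MPa): end bolts L_c = 65 − 30/2 = 50, R_n = min(1.2×50×8×450, 2.4×27×8×450) = 216 kN/bolt; interior L_c = 97 − 30 = 67, R_n = 233.28 kN/bolt. φR_n = 0.75 × (2×216 + 4×233.28) = 1023.8 kN.
Tension rupture (net): A_n = (244 − 2×32)×8 = 1440 mm² (U = 1.0, A_e = A_n). φR_n = 0.75 × 450 × 1440 = 486.0 kN.
Tension yield (gross): A_g = 244×8 = 1952 mm². φR_n = 0.90 × 345 × 1952 = 606.1 kN.
Governing: min(2416.8, 1023.8, 486.0, 606.1) = 486.0 kN → net-section rupture.

486.0 kN (net-section rupture governs)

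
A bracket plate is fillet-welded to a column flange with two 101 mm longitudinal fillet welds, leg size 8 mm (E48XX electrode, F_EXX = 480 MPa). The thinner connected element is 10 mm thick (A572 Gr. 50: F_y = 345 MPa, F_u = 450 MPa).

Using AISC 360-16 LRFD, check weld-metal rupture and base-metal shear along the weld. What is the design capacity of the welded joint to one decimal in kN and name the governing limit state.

246.8 kN (weld metal governs)

Weld metal: throat = 0.707×8 = 5.656 mm, L = 2×101 = 202 mm. φR_n = 0.75 × 0.6 × 480 × 5.656 × 202 = 246.8 kN.
Base metal shear (10 mm plate): yield φR_n = 1.0×0.6×345×10×202 = 418.1 kN; rupture φR_n = 0.75×0.6×450×10×202 = 409.1 kN; take 409.1 kN (rupture).
Governing: min(246.8, 409.1) = 246.8 kN → weld metal.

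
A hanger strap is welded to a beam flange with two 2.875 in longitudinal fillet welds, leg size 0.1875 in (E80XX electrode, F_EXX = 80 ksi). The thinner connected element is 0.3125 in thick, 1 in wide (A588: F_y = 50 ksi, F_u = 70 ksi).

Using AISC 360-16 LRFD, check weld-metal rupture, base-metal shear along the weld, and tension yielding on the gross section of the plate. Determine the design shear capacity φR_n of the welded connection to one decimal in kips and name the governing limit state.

Weld metal: throat = 0.707×0.1875 = 0.13256 in, L = 2×2.875 = 5.75 in. φR_n = 0.75 × 0.6 × 80 × 0.13256 × 5.75 = 27.4 kips.
Base metal shear (0.3125 in plate): yield φR_n = 1.0×0.6×50×0.3125×5.75 = 53.9 kips; rupture φR_n = 0.75×0.6×70×0.3125×5.75 = 56.6 kips; take 53.9 kips (yield).
Tension yield (gross): A_g = 1×0.3125 = 0.3125 in². φR_n = 0.90 × 50 × 0.3125 = 14.1 kips.
Governing: min(27.4, 53.9, 14.1) = 14.1 kips → gross-section yield.

14.1 kips (gross-section yield governs)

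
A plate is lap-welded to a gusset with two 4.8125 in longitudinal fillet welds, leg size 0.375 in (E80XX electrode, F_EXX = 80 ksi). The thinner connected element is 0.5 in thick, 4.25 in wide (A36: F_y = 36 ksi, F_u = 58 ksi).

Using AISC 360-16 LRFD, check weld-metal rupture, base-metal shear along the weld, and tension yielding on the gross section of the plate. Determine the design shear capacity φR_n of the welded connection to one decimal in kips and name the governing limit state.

Weld metal: throat = 0.707×0.375 = 0.26513 in, L = 2×4.8125 = 9.625 in. φR_n = 0.75 × 0.6 × 80 × 0.26513 × 9.625 = 91.9 kips.
Base metal shear (0.5 in plate): yield φR_n = 1.0×0.6×36×0.5×9.625 = 104.0 kips; rupture φR_n = 0.75×0.6×58×0.5×9.625 = 125.6 kips; take 104.0 kips (yield).
Tension yield (gross): A_g = 4.25×0.5 = 2.125 in². φR_n = 0.90 × 36 × 2.125 = 68.9 kips.
Governing: min(91.9, 104.0, 68.9) = 68.9 kips → gross-section yield.

68.9 kips (gross-section yield governs)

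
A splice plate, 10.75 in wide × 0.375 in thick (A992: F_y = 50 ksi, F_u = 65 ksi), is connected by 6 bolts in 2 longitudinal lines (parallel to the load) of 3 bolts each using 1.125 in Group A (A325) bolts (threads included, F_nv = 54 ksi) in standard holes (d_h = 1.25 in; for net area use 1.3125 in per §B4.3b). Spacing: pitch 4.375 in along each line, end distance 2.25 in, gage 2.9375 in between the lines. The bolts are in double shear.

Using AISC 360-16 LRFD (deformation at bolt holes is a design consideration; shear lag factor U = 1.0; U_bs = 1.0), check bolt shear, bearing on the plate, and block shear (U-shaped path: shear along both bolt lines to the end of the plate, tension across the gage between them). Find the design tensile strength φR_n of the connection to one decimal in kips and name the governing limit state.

Bolt shear: A_b = π(1.125)²/4 = 0.99402 in². φR_n = 0.75 × 54 × 0.99402 × 6 × 2 = 483.1 kips.
Bearing (0.375 in plate, F_u = 65 ksi): end bolts L_c = 2.25 − 1.25/2 = 1.625, R_n = min(1.2×1.625×0.375×65, 2.4×1.125×0.375×65) = 47.531 kips/bolt; interior L_c = 4.375 − 1.25 = 3.125, R_n = 65.813 kips/bolt. φR_n = 0.75 × (2×47.531 + 4×65.813) = 268.7 kips.
Block shear: shear path 2×[2.25+2×4.375] = 2×11 in, A_gv = 8.25, A_nv = 2×(11 − 2.5×1.3125)×0.375 = 5.7891 in²; tension across gage: (2.9375 − 1×1.3125)×0.375 = 0.60938 in². R_n = min(0.6×65×5.7891, 0.6×50×8.25) + 1.0×65×0.60938 = min(225.77, 247.5) + 39.61 = 265.38 kips. φR_n = 0.75 × 265.38 = 199.0 kips.
Governing: min(483.1, 268.7, 199.0) = 199.0 kips → block shear.

199.0 kips (block shear governs)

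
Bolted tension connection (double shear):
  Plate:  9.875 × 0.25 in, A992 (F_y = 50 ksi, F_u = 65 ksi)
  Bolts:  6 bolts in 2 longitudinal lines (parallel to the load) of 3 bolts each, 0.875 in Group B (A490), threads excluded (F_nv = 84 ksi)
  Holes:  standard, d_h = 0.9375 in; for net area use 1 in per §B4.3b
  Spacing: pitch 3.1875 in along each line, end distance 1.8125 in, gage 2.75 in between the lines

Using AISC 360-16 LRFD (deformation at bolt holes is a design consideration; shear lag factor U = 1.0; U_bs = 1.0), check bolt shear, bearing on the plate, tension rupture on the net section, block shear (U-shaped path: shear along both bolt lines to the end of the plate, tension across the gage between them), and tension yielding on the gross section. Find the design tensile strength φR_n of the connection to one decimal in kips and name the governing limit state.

Bolt shear: A_b = π(0.875)²/4 = 0.60132 in². φR_n = 0.75 × 84 × 0.60132 × 6 × 2 = 454.6 kips.
Bearing (0.25 in plate, F_u = 65 ksi): end bolts L_c = 1.8125 − 0.9375/2 = 1.34375, R_n = min(1.2×1.34375×0.25×65, 2.4×0.875×0.25×65) = 26.203 kips/bolt; interior L_c = 3.1875 − 0.9375 = 2.25, R_n = 34.125 kips/bolt. φR_n = 0.75 × (2×26.203 + 4×34.125) = 141.7 kips.
Tension rupture (net): A_n = (9.875 − 2×1)×0.25 = 1.9688 in² (U = 1.0, A_e = A_n). φR_n = 0.75 × 65 × 1.9688 = 96.0 kips.
Block shear: shear path 2×[1.8125+2×3.1875] = 2×8.1875 in, A_gv = 4.0938, A_nv = 2×(8.1875 − 2.5×1)×0.25 = 2.8438 in²; tension across gage: (2.75 − 1×1)×0.25 = 0.4375 in². R_n = min(0.6×65×2.8438, 0.6×50×4.0938) + 1.0×65×0.4375 = min(110.91, 122.81) + 28.438 = 139.35 kips. φR_n = 0.75 × 139.35 = 104.5 kips.
Tension yield (gross): A_g = 9.875×0.25 = 2.4688 in². φR_n = 0.90 × 50 × 2.4688 = 111.1 kips.
Governing: min(454.6, 141.7, 96.0, 104.5, 111.1) = 96.0 kips → net-section rupture.

96.0 kips (net-section rupture governs)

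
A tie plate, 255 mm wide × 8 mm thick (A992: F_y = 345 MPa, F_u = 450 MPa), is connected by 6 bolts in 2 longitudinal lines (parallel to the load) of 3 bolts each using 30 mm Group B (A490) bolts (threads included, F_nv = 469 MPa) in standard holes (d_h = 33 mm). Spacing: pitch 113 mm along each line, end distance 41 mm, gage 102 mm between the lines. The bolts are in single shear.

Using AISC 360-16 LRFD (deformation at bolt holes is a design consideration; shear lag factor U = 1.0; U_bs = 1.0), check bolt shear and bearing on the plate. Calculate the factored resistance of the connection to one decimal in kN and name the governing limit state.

Bolt shear: A_b = π(30)²/4 = 706.86 mm². φR_n = 0.75 × 469 × 706.86 × 6 × 1 = 1491.8 kN.
Bearing (8 mm plate, F_u = 450 MPa): end bolts L_c = 41 − 33/2 = 24.5, R_n = min(1.2×24.5×8×450, 2.4×30×8×450) = 105.84 kN/bolt; interior L_c = 113 − 33 = 80, R_n = 259.2 kN/bolt. φR_n = 0.75 × (2×105.84 + 4×259.2) = 936.4 kN.
Governing: min(1491.8, 936.4) = 936.4 kN → bearing.

936.4 kN (bearing governs)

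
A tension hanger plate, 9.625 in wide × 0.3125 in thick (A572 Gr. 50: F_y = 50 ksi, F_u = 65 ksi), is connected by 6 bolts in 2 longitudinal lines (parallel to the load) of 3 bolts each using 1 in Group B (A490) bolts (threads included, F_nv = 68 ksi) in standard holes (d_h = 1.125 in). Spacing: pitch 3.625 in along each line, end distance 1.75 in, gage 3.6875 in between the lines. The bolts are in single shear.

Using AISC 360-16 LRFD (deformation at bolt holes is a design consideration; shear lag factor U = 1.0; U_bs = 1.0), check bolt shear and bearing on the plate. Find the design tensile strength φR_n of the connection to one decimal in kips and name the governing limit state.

Bolt shear: A_b = π(1)²/4 = 0.7854 in². φR_n = 0.75 × 68 × 0.7854 × 6 × 1 = 240.3 kips.
Bearing (0.3125 in plate, F_u = 65 ksi): end bolts L_c = 1.75 − 1.125/2 = 1.1875, R_n = min(1.2×1.1875×0.3125×65, 2.4×1×0.3125×65) = 28.945 kips/bolt; interior L_c = 3.625 − 1.125 = 2.5, R_n = 48.75 kips/bolt. φR_n = 0.75 × (2×28.945 + 4×48.75) = 189.7 kips.
Governing: min(240.3, 189.7) = 189.7 kips → bearing.

189.7 kips (bearing governs)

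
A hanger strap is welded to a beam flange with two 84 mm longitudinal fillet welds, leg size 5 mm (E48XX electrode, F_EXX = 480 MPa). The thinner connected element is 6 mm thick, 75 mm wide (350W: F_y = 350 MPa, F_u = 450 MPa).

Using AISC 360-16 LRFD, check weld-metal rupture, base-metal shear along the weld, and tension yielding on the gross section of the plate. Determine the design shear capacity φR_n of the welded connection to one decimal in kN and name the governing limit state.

Weld metal: throat = 0.707×5 = 3.535 mm, L = 2×84 = 168 mm. φR_n = 0.75 × 0.6 × 480 × 3.535 × 168 = 128.3 kN.
Base metal shear (6 mm plate): yield φR_n = 1.0×0.6×350×6×168 = 211.7 kN; rupture φR_n = 0.75×0.6×450×6×168 = 204.1 kN; take 204.1 kN (rupture).
Tension yield (gross): A_g = 75×6 = 450 mm². φR_n = 0.90 × 350 × 450 = 141.8 kN.
Governing: min(128.3, 204.1, 141.8) = 128.3 kN → weld metal.

128.3 kN (weld metal governs)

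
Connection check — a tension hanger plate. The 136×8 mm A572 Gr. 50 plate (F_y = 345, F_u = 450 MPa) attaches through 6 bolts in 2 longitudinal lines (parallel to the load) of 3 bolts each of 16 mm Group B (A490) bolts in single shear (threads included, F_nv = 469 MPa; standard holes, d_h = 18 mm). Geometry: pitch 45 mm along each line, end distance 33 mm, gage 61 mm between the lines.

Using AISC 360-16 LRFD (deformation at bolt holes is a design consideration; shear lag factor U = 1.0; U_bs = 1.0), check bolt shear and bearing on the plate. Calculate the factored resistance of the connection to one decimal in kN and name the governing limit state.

Bolt shear: A_b = π(16)²/4 = 201.06 mm². φR_n = 0.75 × 469 × 201.06 × 6 × 1 = 424.3 kN.
Bearing (8 mm plate, F_u = 450 MPa): end bolts L_c = 33 − 18/2 = 24, R_n = min(1.2×24×8×450, 2.4×16×8×450) = 103.68 kN/bolt; interior L_c = 45 − 18 = 27, R_n = 116.64 kN/bolt. φR_n = 0.75 × (2×103.68 + 4×116.64) = 505.4 kN.
Governing: min(424.3, 505.4) = 424.3 kN → bolt shear.

424.3 kN (bolt shear governs)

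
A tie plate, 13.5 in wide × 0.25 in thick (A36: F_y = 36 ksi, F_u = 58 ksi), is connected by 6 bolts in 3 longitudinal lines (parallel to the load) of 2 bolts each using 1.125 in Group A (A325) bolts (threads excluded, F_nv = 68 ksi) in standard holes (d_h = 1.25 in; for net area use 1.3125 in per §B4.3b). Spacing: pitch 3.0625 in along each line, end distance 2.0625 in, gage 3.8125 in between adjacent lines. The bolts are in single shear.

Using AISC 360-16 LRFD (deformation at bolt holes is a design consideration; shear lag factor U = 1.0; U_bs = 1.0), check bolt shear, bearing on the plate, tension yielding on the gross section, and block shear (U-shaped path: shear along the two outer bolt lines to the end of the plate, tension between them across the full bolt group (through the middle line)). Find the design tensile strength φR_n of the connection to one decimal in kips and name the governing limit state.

Bolt shear: A_b = π(1.125)²/4 = 0.99402 in². φR_n = 0.75 × 68 × 0.99402 × 6 × 1 = 304.2 kips.
Bearing (0.25 in plate, F_u = 58 ksi): end bolts L_c = 2.0625 − 1.25/2 = 1.4375, R_n = min(1.2×1.4375×0.25×58, 2.4×1.125×0.25×58) = 25.013 kips/bolt; interior L_c = 3.0625 − 1.25 = 1.8125, R_n = 31.538 kips/bolt. φR_n = 0.75 × (3×25.013 + 3×31.538) = 127.2 kips.
Tension yield (gross): A_g = 13.5×0.25 = 3.375 in². φR_n = 0.90 × 36 × 3.375 = 109.4 kips.
Block shear: shear path 2×[2.0625+1×3.0625] = 2×5.125 in, A_gv = 2.5625, A_nv = 2×(5.125 − 1.5×1.3125)×0.25 = 1.5781 in²; tension across gage: (7.625 − 2×1.3125)×0.25 = 1.25 in². R_n = min(0.6×58×1.5781, 0.6×36×2.5625) + 1.0×58×1.25 = min(54.918, 55.35) + 72.5 = 127.42 kips. φR_n = 0.75 × 127.42 = 95.6 kips.
Governing: min(304.2, 127.2, 109.4, 95.6) = 95.6 kips → block shear.

95.6 kips (block shear governs)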